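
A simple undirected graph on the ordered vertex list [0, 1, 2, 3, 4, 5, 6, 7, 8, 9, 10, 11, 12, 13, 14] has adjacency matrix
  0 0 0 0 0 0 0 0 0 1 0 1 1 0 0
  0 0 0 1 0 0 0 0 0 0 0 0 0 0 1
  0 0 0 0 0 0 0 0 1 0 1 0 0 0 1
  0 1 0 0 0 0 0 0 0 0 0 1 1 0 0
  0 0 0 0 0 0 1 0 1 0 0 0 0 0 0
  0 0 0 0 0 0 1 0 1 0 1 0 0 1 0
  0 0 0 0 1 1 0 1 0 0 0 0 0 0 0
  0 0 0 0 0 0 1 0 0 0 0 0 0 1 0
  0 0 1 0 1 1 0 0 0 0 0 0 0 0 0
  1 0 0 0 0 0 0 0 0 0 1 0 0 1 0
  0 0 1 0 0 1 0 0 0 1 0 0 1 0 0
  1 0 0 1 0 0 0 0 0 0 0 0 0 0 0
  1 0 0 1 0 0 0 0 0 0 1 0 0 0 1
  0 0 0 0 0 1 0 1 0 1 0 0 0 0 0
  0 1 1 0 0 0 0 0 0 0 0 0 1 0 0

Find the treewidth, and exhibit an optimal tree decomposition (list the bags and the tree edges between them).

Every bag has size at most 4, so the width is 4 − 1 = 3 and tw(G) ≤ 3. For the lower bound: the 4 vertex sets {1,3,11}, {0}, {12}, {2,9,10,14} are disjoint, each induces a connected subgraph, and every pair is joined by at least one edge of G. Contracting each set to a single vertex therefore yields K_{4} as a minor, and since treewidth is minor-monotone, tw(G) ≥ tw(K_{4}) = 3. Combining the bounds, tw(G) = 3.

Treewidth 3.
One such decomposition:
Bags: B1 = {0, 1, 3, 11}  B2 = {0, 1, 3, 12}  B3 = {0, 1, 12, 14}  B4 = {0, 9, 12, 14}  B5 = {9, 10, 12, 14}  B6 = {2, 9, 10, 14}  B7 = {2, 9, 10, 13}  B8 = {2, 5, 10, 13}  B9 = {2, 5, 8, 13}  B10 = {5, 7, 8, 13}  B11 = {5, 6, 7, 8}  B12 = {4, 6, 7, 8}
Tree: B1–B2, B2–B3, B3–B4, B4–B5, B5–B6, B6–B7, B7–B8, B8–B9, B9–B10, B10–B11, B11–B12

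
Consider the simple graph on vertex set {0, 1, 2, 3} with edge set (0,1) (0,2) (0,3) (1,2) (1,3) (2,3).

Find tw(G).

A width-3 tree decomposition is:
Bags: B1 = {0, 1, 2, 3}
Tree: (single bag)
A single bag containing all 4 vertices is trivially a valid decomposition of width 3. For the lower bound, the 4 vertices {0, 1, 2, 3} are pairwise adjacent, and any tree decomposition puts a clique entirely inside one bag — forcing width ≥ 3. The upper and lower bounds meet at 3, so that is the treewidth.

3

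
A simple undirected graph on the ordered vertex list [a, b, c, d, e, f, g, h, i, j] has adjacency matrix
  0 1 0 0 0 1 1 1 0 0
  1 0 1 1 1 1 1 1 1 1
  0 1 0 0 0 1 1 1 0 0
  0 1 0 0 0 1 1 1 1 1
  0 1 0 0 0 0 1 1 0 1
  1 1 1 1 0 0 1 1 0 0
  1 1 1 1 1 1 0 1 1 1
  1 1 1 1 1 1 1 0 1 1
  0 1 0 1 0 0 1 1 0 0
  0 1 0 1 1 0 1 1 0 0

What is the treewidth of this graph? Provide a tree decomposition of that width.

Every bag has size at most 5, so the width is 5 − 1 = 4 and tw(G) ≤ 4. On the other hand G contains the 5-clique {b, d, g, h, j}. A clique must lie in a single bag of any decomposition, so no decomposition can have width below 4. Combining the bounds, tw(G) = 4.

Treewidth 4.
Bags: B1 = {b, d, g, h, j}  B2 = {b, d, f, g, h}  B3 = {a, b, f, g, h}  B4 = {b, d, g, h, i}  B5 = {b, c, f, g, h}  B6 = {b, e, g, h, j}
Tree: B1–B2, B2–B3, B2–B4, B3–B5, B1–B6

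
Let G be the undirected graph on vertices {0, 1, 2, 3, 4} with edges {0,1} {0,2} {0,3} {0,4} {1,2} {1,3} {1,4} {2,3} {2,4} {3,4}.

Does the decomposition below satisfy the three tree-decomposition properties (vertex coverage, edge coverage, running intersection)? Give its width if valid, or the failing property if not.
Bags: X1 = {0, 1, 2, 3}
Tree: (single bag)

A tree decomposition must satisfy three properties: every vertex lies in some bag; for every edge, both endpoints lie together in some bag; and for every vertex, the bags containing it form a connected subtree. Here vertex 4 appears in no bag, so the decomposition is invalid.

No — vertex 4 appears in no bag.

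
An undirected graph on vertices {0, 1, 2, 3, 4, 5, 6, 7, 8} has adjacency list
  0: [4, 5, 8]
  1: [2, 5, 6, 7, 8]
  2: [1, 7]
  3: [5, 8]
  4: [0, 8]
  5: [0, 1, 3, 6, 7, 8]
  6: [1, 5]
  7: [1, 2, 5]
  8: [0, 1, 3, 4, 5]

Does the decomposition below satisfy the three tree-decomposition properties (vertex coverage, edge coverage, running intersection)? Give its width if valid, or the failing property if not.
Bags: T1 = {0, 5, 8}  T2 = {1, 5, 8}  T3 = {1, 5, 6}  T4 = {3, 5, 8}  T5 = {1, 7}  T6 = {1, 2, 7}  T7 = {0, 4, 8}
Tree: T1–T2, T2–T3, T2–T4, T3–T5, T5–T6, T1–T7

A tree decomposition must satisfy three properties: every vertex lies in some bag; for every edge, both endpoints lie together in some bag; and for every vertex, the bags containing it form a connected subtree. Here edge (5,7) lies in no bag, so the decomposition is invalid.

No — edge (5,7) lies in no bag.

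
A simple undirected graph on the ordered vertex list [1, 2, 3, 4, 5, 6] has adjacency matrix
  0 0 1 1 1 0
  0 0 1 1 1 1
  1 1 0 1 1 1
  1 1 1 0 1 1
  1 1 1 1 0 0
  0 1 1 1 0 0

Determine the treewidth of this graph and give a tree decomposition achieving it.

Treewidth 3.
One optimal decomposition is:
Bags: B1 = {1, 3, 4, 5}  B2 = {2, 3, 4, 5}  B3 = {2, 3, 4, 6}
Tree: B1–B2, B2–B3

The largest bag has 4 vertices, giving width 3; this decomposition certifies tw(G) ≤ 3. On the other hand G contains the 4-clique {1, 3, 4, 5}. A clique must lie in a single bag of any decomposition, so no decomposition can have width below 3. The upper and lower bounds meet at 3, so that is the treewidth.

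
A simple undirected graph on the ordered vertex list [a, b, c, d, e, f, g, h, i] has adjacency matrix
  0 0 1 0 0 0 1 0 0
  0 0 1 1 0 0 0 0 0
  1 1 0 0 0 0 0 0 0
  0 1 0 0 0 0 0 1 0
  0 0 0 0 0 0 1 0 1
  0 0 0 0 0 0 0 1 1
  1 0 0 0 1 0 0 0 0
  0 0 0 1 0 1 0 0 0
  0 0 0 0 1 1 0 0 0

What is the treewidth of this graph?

A width-2 tree decomposition is:
Bags: B1 = {a, b, c}  B2 = {a, b, g}  B3 = {b, e, g}  B4 = {b, e, i}  B5 = {b, f, i}  B6 = {b, f, h}  B7 = {b, d, h}
Tree: B1–B2, B2–B3, B3–B4, B4–B5, B5–B6, B6–B7
Each bag holds 3 vertices, so the decomposition has width 2, which upper-bounds the treewidth. The edges b–c–a–g–e–i–f–h–d–b form a cycle, so G is not a tree and its treewidth is at least 2. Combining the bounds, tw(G) = 2.

2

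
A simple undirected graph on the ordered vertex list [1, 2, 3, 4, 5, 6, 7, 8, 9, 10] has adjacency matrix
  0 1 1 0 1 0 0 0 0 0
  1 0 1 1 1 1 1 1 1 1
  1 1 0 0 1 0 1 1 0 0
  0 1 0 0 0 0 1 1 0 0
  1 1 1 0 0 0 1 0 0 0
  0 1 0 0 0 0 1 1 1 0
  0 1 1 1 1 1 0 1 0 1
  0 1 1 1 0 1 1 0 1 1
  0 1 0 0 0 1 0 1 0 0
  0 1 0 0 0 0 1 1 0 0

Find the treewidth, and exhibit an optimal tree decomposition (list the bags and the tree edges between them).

Every bag has size at most 4, so the width is 4 − 1 = 3 and tw(G) ≤ 3. For the lower bound, the 4 vertices {1, 2, 3, 5} are pairwise adjacent, and any tree decomposition puts a clique entirely inside one bag — forcing width ≥ 3. Hence tw(G) = 3 exactly.

Treewidth 3.
Bags: B1 = {2, 4, 7, 8}  B2 = {2, 3, 7, 8}  B3 = {2, 6, 7, 8}  B4 = {2, 6, 8, 9}  B5 = {2, 3, 5, 7}  B6 = {1, 2, 3, 5}  B7 = {2, 7, 8, 10}
Tree: B1–B2, B1–B3, B3–B4, B2–B5, B5–B6, B2–B7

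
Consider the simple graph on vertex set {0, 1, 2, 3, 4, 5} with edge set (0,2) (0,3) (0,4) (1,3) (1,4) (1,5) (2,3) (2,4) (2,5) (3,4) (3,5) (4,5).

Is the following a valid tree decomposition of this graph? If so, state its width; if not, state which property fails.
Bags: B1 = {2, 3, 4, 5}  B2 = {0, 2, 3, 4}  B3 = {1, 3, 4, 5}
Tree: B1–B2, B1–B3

Yes; width 3.

Vertex coverage: the bags together contain {0, 1, 2, 3, 4, 5}, the full vertex set. Edge coverage: each edge of G has both endpoints in at least one bag. Running intersection: for every vertex, the bags containing it form a connected subtree. All three properties hold, so this is a valid tree decomposition of width max|bag| − 1 = 3, and hence tw(G) ≤ 3.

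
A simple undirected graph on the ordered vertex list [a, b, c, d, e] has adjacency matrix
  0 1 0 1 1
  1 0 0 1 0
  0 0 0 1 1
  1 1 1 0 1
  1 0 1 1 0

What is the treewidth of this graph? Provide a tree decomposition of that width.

Every bag has size at most 3, so the width is 3 − 1 = 2 and tw(G) ≤ 2. For the lower bound, the 3 vertices {c, d, e} are pairwise adjacent, and any tree decomposition puts a clique entirely inside one bag — forcing width ≥ 2. Therefore the treewidth is 2.

Treewidth 2.
Bags: B1 = {a, b, d}  B2 = {a, d, e}  B3 = {c, d, e}
Tree: B1–B2, B2–B3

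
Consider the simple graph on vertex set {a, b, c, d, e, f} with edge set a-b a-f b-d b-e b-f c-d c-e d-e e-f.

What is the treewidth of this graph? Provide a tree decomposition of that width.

Every bag has size at most 3, so the width is 3 − 1 = 2 and tw(G) ≤ 2. Conversely, {c, d, e} is a clique of size 3, and the vertices of any clique must share a bag in every tree decomposition; so some bag has ≥ 3 vertices and tw(G) ≥ 2. Therefore the treewidth is 2.

Treewidth 2.
One such decomposition:
Bags: B1 = {b, e, f}  B2 = {b, d, e}  B3 = {a, b, f}  B4 = {c, d, e}
Tree: B1–B2, B1–B3, B2–B4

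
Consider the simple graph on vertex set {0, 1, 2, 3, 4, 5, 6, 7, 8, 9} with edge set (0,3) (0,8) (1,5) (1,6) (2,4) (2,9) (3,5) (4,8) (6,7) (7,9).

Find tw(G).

A width-2 tree decomposition is:
Bags: B1 = {2, 4, 9}  B2 = {4, 7, 9}  B3 = {4, 6, 7}  B4 = {1, 4, 6}  B5 = {1, 4, 5}  B6 = {3, 4, 5}  B7 = {0, 3, 4}  B8 = {0, 4, 8}
Tree: B1–B2, B2–B3, B3–B4, B4–B5, B5–B6, B6–B7, B7–B8
The largest bag has 3 vertices, giving width 2; this decomposition certifies tw(G) ≤ 2. For the lower bound, G contains the cycle 4–2–9–7–6–1–5–3–0–8–4, so G is not a forest; only forests have treewidth ≤ 1, hence tw(G) ≥ 2. Hence tw(G) = 2 exactly.

2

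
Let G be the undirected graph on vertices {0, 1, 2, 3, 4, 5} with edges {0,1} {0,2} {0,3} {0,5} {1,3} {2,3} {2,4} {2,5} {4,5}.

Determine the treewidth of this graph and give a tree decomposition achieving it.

Treewidth 2.
One optimal decomposition is:
Bags: B1 = {0, 2, 3}  B2 = {0, 2, 5}  B3 = {2, 4, 5}  B4 = {0, 1, 3}
Tree: B1–B2, B2–B3, B1–B4

Each bag holds 3 vertices, so the decomposition has width 2, which upper-bounds the treewidth. For the lower bound, the 3 vertices {0, 1, 3} are pairwise adjacent, and any tree decomposition puts a clique entirely inside one bag — forcing width ≥ 2. Therefore the treewidth is 2.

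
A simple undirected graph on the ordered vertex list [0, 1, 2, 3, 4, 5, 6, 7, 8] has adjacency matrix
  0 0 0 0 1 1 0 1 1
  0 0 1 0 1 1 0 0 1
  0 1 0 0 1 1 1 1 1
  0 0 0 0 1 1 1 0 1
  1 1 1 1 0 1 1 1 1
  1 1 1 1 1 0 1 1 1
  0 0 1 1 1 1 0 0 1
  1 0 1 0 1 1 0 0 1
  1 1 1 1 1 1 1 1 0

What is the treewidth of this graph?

A width-4 tree decomposition is:
Bags: B1 = {1, 2, 4, 5, 8}  B2 = {2, 4, 5, 7, 8}  B3 = {2, 4, 5, 6, 8}  B4 = {3, 4, 5, 6, 8}  B5 = {0, 4, 5, 7, 8}
Tree: B1–B2, B1–B3, B3–B4, B2–B5
Each bag holds 5 vertices, so the decomposition has width 4, which upper-bounds the treewidth. Conversely, {0, 4, 5, 7, 8} is a clique of size 5, and the vertices of any clique must share a bag in every tree decomposition; so some bag has ≥ 5 vertices and tw(G) ≥ 4. Hence tw(G) = 4 exactly.

4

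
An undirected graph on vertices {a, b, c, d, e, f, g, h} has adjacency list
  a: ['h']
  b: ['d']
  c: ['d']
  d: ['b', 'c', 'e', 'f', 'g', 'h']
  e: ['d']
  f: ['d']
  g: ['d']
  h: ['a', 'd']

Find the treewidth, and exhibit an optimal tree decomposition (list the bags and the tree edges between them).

Treewidth 1.
Bags: B1 = {d, g}  B2 = {d, e}  B3 = {d, h}  B4 = {a, h}  B5 = {d, f}  B6 = {b, d}  B7 = {c, d}
Tree: B1–B2, B1–B3, B3–B4, B3–B5, B2–B6, B2–B7

Each bag holds 2 vertices, so the decomposition has width 1, which upper-bounds the treewidth. Since G has at least one edge (e.g. d–g), it is not an edgeless graph, so tw(G) ≥ 1. Combining the bounds, tw(G) = 1.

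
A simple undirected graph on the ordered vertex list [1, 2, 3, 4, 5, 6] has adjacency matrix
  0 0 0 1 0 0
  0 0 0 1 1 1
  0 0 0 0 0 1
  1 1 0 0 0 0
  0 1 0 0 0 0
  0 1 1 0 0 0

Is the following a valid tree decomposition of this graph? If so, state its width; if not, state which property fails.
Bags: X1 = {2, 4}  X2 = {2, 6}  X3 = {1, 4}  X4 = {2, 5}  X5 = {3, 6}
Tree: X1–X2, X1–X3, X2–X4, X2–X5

Yes; width 1.

Vertex coverage: the bags together contain {1, 2, 3, 4, 5, 6}, the full vertex set. Edge coverage: each edge of G has both endpoints in at least one bag. Running intersection: for every vertex, the bags containing it form a connected subtree. All three properties hold, so this is a valid tree decomposition of width max|bag| − 1 = 1, and hence tw(G) ≤ 1.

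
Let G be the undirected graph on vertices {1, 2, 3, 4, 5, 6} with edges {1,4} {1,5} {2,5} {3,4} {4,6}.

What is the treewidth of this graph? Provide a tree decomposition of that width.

Each bag holds 2 vertices, so the decomposition has width 1, which upper-bounds the treewidth. Any graph with an edge has treewidth ≥ 1, and G has the edge 1–5. Combining the bounds, tw(G) = 1.

Treewidth 1.
One optimal decomposition is:
Bags: B1 = {1, 5}  B2 = {1, 4}  B3 = {4, 6}  B4 = {2, 5}  B5 = {3, 4}
Tree: B1–B2, B2–B3, B1–B4, B3–B5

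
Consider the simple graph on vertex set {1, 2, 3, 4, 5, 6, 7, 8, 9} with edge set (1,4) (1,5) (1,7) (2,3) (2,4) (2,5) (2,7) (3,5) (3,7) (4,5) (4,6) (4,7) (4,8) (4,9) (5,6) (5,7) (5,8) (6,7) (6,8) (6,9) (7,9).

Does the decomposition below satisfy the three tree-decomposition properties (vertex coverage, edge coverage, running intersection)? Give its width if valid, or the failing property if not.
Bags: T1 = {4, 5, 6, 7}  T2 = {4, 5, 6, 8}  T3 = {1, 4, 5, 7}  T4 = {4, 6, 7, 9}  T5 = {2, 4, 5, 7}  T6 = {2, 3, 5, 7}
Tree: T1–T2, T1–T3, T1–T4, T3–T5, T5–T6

Checking the three conditions: (i) the bags cover all of {1, 2, 3, 4, 5, 6, 7, 8, 9}; (ii) for each edge, some bag contains both endpoints; (iii) the bags containing any fixed vertex form a subtree. All hold, so the decomposition is valid with width 4 − 1 = 3.

Yes; width 3.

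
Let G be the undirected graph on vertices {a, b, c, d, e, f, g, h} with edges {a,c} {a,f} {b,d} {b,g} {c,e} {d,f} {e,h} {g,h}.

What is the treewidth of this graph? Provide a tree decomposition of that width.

The largest bag has 3 vertices, giving width 2; this decomposition certifies tw(G) ≤ 2. For the lower bound, G contains the cycle a–c–e–h–g–b–d–f–a, so G is not a forest; only forests have treewidth ≤ 1, hence tw(G) ≥ 2. The upper and lower bounds meet at 2, so that is the treewidth.

Treewidth 2.
Bags: B1 = {a, c, e}  B2 = {a, e, h}  B3 = {a, g, h}  B4 = {a, b, g}  B5 = {a, b, d}  B6 = {a, d, f}
Tree: B1–B2, B2–B3, B3–B4, B4–B5, B5–B6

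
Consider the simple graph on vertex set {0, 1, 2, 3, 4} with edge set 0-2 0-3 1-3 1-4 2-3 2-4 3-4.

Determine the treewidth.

2

A width-2 tree decomposition is:
Bags: B1 = {1, 3, 4}  B2 = {2, 3, 4}  B3 = {0, 2, 3}
Tree: B1–B2, B2–B3
The largest bag has 3 vertices, giving width 2; this decomposition certifies tw(G) ≤ 2. Conversely, {1, 3, 4} is a clique of size 3, and the vertices of any clique must share a bag in every tree decomposition; so some bag has ≥ 3 vertices and tw(G) ≥ 2. Combining the bounds, tw(G) = 2.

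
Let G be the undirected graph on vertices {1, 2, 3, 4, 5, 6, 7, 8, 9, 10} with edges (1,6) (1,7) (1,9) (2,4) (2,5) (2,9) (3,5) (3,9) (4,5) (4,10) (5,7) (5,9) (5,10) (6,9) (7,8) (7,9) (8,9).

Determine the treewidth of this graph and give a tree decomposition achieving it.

The largest bag has 3 vertices, giving width 2; this decomposition certifies tw(G) ≤ 2. For the lower bound, the 3 vertices {7, 8, 9} are pairwise adjacent, and any tree decomposition puts a clique entirely inside one bag — forcing width ≥ 2. The upper and lower bounds meet at 2, so that is the treewidth.

Treewidth 2.
One optimal decomposition is:
Bags: B1 = {2, 5, 9}  B2 = {5, 7, 9}  B3 = {1, 7, 9}  B4 = {3, 5, 9}  B5 = {7, 8, 9}  B6 = {2, 4, 5}  B7 = {4, 5, 10}  B8 = {1, 6, 9}
Tree: B1–B2, B2–B3, B2–B4, B2–B5, B1–B6, B6–B7, B3–B8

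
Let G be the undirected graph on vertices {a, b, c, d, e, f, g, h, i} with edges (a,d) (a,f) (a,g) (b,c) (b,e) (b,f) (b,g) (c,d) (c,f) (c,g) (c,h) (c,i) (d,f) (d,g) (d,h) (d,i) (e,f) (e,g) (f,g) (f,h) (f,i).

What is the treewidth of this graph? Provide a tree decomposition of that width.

Treewidth 3.
Bags: B1 = {b, c, f, g}  B2 = {c, d, f, g}  B3 = {c, d, f, h}  B4 = {c, d, f, i}  B5 = {a, d, f, g}  B6 = {b, e, f, g}
Tree: B1–B2, B2–B3, B2–B4, B2–B5, B1–B6

Each bag holds 4 vertices, so the decomposition has width 3, which upper-bounds the treewidth. For the lower bound, the 4 vertices {c, d, f, g} are pairwise adjacent, and any tree decomposition puts a clique entirely inside one bag — forcing width ≥ 3. Hence tw(G) = 3 exactly.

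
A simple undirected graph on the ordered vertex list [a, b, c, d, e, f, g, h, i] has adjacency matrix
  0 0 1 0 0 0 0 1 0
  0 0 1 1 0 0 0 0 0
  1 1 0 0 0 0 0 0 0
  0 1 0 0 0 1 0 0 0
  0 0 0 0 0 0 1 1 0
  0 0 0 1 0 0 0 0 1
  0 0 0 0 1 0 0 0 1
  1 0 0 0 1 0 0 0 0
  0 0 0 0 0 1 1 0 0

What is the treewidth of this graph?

A width-2 tree decomposition is:
Bags: B1 = {a, b, c}  B2 = {a, b, d}  B3 = {a, d, f}  B4 = {a, f, i}  B5 = {a, g, i}  B6 = {a, e, g}  B7 = {a, e, h}
Tree: B1–B2, B2–B3, B3–B4, B4–B5, B5–B6, B6–B7
Every bag has size at most 3, so the width is 3 − 1 = 2 and tw(G) ≤ 2. The edges a–c–b–d–f–i–g–e–h–a form a cycle, so G is not a tree and its treewidth is at least 2. The upper and lower bounds meet at 2, so that is the treewidth.

2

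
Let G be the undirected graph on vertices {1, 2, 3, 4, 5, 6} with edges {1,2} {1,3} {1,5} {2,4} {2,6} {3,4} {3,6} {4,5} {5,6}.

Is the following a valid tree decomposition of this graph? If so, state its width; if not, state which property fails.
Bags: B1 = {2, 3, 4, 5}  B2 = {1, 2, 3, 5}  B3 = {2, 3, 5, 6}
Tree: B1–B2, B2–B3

Every vertex of G appears in some bag (union = {1, 2, 3, 4, 5, 6}); every edge is covered by a bag; and for each vertex v the set of bags containing v is connected in the bag tree. The decomposition is therefore valid. The largest bag has 4 vertices, so the width is 3.

Yes; width 3.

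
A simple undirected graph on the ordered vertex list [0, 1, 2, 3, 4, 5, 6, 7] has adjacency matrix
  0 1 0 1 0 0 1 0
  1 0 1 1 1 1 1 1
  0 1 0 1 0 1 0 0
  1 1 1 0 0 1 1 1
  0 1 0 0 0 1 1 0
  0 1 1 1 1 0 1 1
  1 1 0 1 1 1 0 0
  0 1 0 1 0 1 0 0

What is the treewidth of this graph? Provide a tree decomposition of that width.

Treewidth 3.
One such decomposition:
Bags: B1 = {1, 3, 5, 7}  B2 = {1, 2, 3, 5}  B3 = {1, 3, 5, 6}  B4 = {1, 4, 5, 6}  B5 = {0, 1, 3, 6}
Tree: B1–B2, B1–B3, B3–B4, B3–B5

The largest bag has 4 vertices, giving width 3; this decomposition certifies tw(G) ≤ 3. On the other hand G contains the 4-clique {0, 1, 3, 6}. A clique must lie in a single bag of any decomposition, so no decomposition can have width below 3. Hence tw(G) = 3 exactly.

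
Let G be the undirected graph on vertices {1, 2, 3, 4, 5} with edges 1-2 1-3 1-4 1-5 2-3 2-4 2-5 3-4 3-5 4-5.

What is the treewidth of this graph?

A width-4 tree decomposition is:
Bags: B1 = {1, 2, 3, 4, 5}
Tree: (single bag)
A single bag containing all 5 vertices is trivially a valid decomposition of width 4. For the lower bound, the 5 vertices {1, 2, 3, 4, 5} are pairwise adjacent, and any tree decomposition puts a clique entirely inside one bag — forcing width ≥ 4. Therefore the treewidth is 4.

4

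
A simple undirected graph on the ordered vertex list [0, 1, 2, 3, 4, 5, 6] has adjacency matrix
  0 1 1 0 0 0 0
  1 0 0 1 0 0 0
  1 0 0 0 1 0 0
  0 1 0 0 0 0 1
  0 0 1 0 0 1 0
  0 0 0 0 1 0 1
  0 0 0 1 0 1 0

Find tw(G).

A width-2 tree decomposition is:
Bags: B1 = {0, 1, 3}  B2 = {0, 3, 6}  B3 = {0, 5, 6}  B4 = {0, 4, 5}  B5 = {0, 2, 4}
Tree: B1–B2, B2–B3, B3–B4, B4–B5
The largest bag has 3 vertices, giving width 2; this decomposition certifies tw(G) ≤ 2. The edges 0–1–3–6–5–4–2–0 form a cycle, so G is not a tree and its treewidth is at least 2. Therefore the treewidth is 2.

2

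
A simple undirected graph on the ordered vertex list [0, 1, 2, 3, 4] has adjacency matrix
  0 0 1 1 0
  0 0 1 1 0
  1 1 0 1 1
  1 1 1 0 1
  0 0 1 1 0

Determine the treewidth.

2

A width-2 tree decomposition is:
Bags: B1 = {1, 2, 3}  B2 = {2, 3, 4}  B3 = {0, 2, 3}
Tree: B1–B2, B1–B3
The largest bag has 3 vertices, giving width 2; this decomposition certifies tw(G) ≤ 2. On the other hand G contains the 3-clique {0, 2, 3}. A clique must lie in a single bag of any decomposition, so no decomposition can have width below 2. Combining the bounds, tw(G) = 2.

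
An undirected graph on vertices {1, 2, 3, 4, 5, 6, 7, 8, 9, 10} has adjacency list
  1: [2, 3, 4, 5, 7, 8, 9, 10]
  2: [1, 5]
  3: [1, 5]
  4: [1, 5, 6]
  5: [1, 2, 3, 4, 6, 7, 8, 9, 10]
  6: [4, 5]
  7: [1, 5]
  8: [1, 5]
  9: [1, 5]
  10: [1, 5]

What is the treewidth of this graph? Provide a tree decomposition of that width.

Treewidth 2.
One such decomposition:
Bags: B1 = {1, 5, 7}  B2 = {1, 5, 9}  B3 = {1, 3, 5}  B4 = {1, 5, 10}  B5 = {1, 4, 5}  B6 = {4, 5, 6}  B7 = {1, 2, 5}  B8 = {1, 5, 8}
Tree: B1–B2, B2–B3, B3–B4, B2–B5, B5–B6, B5–B7, B7–B8

The largest bag has 3 vertices, giving width 2; this decomposition certifies tw(G) ≤ 2. Conversely, {1, 2, 5} is a clique of size 3, and the vertices of any clique must share a bag in every tree decomposition; so some bag has ≥ 3 vertices and tw(G) ≥ 2. Combining the bounds, tw(G) = 2.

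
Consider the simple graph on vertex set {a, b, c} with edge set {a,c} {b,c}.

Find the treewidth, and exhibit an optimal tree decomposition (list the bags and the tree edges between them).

Each bag holds 2 vertices, so the decomposition has width 1, which upper-bounds the treewidth. G has an edge, so its treewidth is at least 1. Therefore the treewidth is 1.

Treewidth 1.
One such decomposition:
Bags: B1 = {b, c}  B2 = {a, c}
Tree: B1–B2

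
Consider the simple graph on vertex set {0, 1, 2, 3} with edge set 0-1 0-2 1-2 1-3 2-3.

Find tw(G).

A width-2 tree decomposition is:
Bags: B1 = {0, 1, 2}  B2 = {1, 2, 3}
Tree: B1–B2
Every bag has size at most 3, so the width is 3 − 1 = 2 and tw(G) ≤ 2. On the other hand G contains the 3-clique {0, 1, 2}. A clique must lie in a single bag of any decomposition, so no decomposition can have width below 2. The upper and lower bounds meet at 2, so that is the treewidth.

2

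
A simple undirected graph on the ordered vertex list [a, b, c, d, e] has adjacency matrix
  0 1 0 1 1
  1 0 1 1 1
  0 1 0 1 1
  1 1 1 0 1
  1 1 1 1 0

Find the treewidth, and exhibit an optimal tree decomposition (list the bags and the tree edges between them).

Each bag holds 4 vertices, so the decomposition has width 3, which upper-bounds the treewidth. On the other hand G contains the 4-clique {b, c, d, e}. A clique must lie in a single bag of any decomposition, so no decomposition can have width below 3. Combining the bounds, tw(G) = 3.

Treewidth 3.
One optimal decomposition is:
Bags: B1 = {a, b, d, e}  B2 = {b, c, d, e}
Tree: B1–B2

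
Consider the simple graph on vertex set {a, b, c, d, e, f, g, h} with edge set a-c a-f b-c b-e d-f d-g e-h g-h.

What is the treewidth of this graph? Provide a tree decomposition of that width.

Each bag holds 3 vertices, so the decomposition has width 2, which upper-bounds the treewidth. The edges e–h–g–d–f–a–c–b–e form a cycle, so G is not a tree and its treewidth is at least 2. Therefore the treewidth is 2.

Treewidth 2.
One such decomposition:
Bags: B1 = {e, g, h}  B2 = {d, e, g}  B3 = {d, e, f}  B4 = {a, e, f}  B5 = {a, c, e}  B6 = {b, c, e}
Tree: B1–B2, B2–B3, B3–B4, B4–B5, B5–B6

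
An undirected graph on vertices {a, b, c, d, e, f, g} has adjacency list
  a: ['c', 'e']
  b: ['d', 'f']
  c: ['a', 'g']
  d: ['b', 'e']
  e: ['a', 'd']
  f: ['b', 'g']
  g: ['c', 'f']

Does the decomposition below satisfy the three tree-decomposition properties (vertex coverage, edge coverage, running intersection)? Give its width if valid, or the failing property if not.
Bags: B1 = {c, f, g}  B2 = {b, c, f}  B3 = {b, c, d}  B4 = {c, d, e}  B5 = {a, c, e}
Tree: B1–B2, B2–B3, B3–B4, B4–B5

Yes; width 2.

Checking the three conditions: (i) the bags cover all of {a, b, c, d, e, f, g}; (ii) for each edge, some bag contains both endpoints; (iii) the bags containing any fixed vertex form a subtree. All hold, so the decomposition is valid with width 3 − 1 = 2.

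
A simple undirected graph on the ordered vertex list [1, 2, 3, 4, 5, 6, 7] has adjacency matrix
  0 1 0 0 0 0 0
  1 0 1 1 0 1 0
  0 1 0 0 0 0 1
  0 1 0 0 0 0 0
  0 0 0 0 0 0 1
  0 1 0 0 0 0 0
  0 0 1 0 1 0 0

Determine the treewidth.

A width-1 tree decomposition is:
Bags: B1 = {2, 6}  B2 = {1, 2}  B3 = {2, 3}  B4 = {3, 7}  B5 = {5, 7}  B6 = {2, 4}
Tree: B1–B2, B2–B3, B3–B4, B4–B5, B3–B6
The largest bag has 2 vertices, giving width 1; this decomposition certifies tw(G) ≤ 1. Since G has at least one edge (e.g. 6–2), it is not an edgeless graph, so tw(G) ≥ 1. The upper and lower bounds meet at 1, so that is the treewidth.

1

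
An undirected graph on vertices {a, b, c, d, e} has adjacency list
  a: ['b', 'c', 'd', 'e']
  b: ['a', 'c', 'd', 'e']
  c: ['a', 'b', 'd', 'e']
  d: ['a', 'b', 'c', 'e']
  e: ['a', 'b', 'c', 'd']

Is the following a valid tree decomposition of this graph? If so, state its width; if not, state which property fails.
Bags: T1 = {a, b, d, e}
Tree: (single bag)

A tree decomposition must satisfy three properties: every vertex lies in some bag; for every edge, both endpoints lie together in some bag; and for every vertex, the bags containing it form a connected subtree. Here vertex c appears in no bag, so the decomposition is invalid.

No — vertex c appears in no bag.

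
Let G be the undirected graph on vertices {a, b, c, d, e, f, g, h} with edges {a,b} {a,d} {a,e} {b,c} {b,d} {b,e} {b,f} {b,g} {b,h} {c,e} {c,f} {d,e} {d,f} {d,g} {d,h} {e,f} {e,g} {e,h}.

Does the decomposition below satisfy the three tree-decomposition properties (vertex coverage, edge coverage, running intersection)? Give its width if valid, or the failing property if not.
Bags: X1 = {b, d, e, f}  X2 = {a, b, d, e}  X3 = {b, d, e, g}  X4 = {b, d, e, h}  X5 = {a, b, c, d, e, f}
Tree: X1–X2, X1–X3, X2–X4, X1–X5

No — bags containing vertex a are not connected in the tree.

A tree decomposition must satisfy three properties: every vertex lies in some bag; for every edge, both endpoints lie together in some bag; and for every vertex, the bags containing it form a connected subtree. Here bags containing vertex a are not connected in the tree, so the decomposition is invalid.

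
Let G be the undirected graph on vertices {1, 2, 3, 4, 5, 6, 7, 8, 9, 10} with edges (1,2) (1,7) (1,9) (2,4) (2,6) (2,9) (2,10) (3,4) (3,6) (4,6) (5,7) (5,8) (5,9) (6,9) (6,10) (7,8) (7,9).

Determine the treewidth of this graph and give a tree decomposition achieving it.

Treewidth 2.
One such decomposition:
Bags: B1 = {2, 6, 9}  B2 = {2, 4, 6}  B3 = {1, 2, 9}  B4 = {2, 6, 10}  B5 = {1, 7, 9}  B6 = {5, 7, 9}  B7 = {5, 7, 8}  B8 = {3, 4, 6}
Tree: B1–B2, B1–B3, B2–B4, B3–B5, B5–B6, B6–B7, B2–B8

Every bag has size at most 3, so the width is 3 − 1 = 2 and tw(G) ≤ 2. Conversely, {1, 2, 9} is a clique of size 3, and the vertices of any clique must share a bag in every tree decomposition; so some bag has ≥ 3 vertices and tw(G) ≥ 2. Combining the bounds, tw(G) = 2.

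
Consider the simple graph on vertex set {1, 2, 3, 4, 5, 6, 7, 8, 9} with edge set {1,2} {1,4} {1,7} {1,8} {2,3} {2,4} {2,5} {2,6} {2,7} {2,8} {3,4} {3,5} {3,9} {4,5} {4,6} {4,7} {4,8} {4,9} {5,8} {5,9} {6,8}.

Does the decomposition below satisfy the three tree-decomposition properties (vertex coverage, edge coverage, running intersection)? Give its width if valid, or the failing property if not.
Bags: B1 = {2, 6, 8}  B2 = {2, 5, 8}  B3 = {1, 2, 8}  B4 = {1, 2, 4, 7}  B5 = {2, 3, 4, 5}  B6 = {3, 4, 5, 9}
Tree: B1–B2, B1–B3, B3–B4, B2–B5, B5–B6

No — edge (4,8) lies in no bag.

A tree decomposition must satisfy three properties: every vertex lies in some bag; for every edge, both endpoints lie together in some bag; and for every vertex, the bags containing it form a connected subtree. Here edge (4,8) lies in no bag, so the decomposition is invalid.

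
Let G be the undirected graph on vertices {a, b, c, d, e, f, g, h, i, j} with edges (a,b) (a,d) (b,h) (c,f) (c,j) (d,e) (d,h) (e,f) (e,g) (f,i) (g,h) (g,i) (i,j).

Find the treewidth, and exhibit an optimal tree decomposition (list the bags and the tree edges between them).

The largest bag has 3 vertices, giving width 2; this decomposition certifies tw(G) ≤ 2. For the lower bound, G contains the cycle b–a–d–h–b, so G is not a forest; only forests have treewidth ≤ 1, hence tw(G) ≥ 2. Therefore the treewidth is 2.

Treewidth 2.
One optimal decomposition is:
Bags: B1 = {a, b, h}  B2 = {a, d, h}  B3 = {d, g, h}  B4 = {d, e, g}  B5 = {e, g, i}  B6 = {e, f, i}  B7 = {f, i, j}  B8 = {c, f, j}
Tree: B1–B2, B2–B3, B3–B4, B4–B5, B5–B6, B6–B7, B7–B8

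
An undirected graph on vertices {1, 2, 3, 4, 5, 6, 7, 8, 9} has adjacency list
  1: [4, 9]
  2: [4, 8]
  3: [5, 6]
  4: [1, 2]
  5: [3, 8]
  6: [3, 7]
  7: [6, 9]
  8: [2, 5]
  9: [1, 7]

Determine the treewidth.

2

A width-2 tree decomposition is:
Bags: B1 = {2, 4, 8}  B2 = {4, 5, 8}  B3 = {3, 4, 5}  B4 = {3, 4, 6}  B5 = {4, 6, 7}  B6 = {4, 7, 9}  B7 = {1, 4, 9}
Tree: B1–B2, B2–B3, B3–B4, B4–B5, B5–B6, B6–B7
Every bag has size at most 3, so the width is 3 − 1 = 2 and tw(G) ≤ 2. For the lower bound, G contains the cycle 4–2–8–5–3–6–7–9–1–4, so G is not a forest; only forests have treewidth ≤ 1, hence tw(G) ≥ 2. Therefore the treewidth is 2.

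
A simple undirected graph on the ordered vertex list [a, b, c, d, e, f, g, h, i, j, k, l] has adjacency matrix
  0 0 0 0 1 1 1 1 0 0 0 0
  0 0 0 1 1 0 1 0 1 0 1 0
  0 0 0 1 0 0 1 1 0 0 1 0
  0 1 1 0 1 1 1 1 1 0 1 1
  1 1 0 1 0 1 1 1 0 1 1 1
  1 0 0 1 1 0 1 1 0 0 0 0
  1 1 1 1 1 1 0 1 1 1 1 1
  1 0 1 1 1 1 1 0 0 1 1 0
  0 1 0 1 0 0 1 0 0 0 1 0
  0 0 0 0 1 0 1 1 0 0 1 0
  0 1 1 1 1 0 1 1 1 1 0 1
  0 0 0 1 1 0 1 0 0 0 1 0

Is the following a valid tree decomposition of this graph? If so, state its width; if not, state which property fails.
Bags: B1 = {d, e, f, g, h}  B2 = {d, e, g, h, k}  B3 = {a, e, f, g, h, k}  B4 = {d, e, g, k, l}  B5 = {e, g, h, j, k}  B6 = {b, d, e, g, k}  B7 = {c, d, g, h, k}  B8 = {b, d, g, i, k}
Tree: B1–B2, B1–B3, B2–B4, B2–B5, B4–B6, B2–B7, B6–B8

No — bags containing vertex k are not connected in the tree.

A tree decomposition must satisfy three properties: every vertex lies in some bag; for every edge, both endpoints lie together in some bag; and for every vertex, the bags containing it form a connected subtree. Here bags containing vertex k are not connected in the tree, so the decomposition is invalid.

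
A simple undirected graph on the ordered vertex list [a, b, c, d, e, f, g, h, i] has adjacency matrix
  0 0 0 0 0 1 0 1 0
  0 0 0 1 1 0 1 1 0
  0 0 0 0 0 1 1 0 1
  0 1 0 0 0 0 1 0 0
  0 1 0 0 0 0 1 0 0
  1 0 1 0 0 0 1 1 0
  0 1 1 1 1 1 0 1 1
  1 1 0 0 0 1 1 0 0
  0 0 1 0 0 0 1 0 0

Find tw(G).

A width-2 tree decomposition is:
Bags: B1 = {b, g, h}  B2 = {b, d, g}  B3 = {b, e, g}  B4 = {f, g, h}  B5 = {c, f, g}  B6 = {c, g, i}  B7 = {a, f, h}
Tree: B1–B2, B1–B3, B1–B4, B4–B5, B5–B6, B4–B7
Each bag holds 3 vertices, so the decomposition has width 2, which upper-bounds the treewidth. For the lower bound, the 3 vertices {c, f, g} are pairwise adjacent, and any tree decomposition puts a clique entirely inside one bag — forcing width ≥ 2. Therefore the treewidth is 2.

2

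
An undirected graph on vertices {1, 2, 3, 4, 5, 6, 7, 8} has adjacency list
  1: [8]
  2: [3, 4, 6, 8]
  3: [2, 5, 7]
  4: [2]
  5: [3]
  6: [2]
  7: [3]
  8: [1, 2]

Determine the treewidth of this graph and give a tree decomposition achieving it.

Treewidth 1.
One such decomposition:
Bags: B1 = {2, 4}  B2 = {2, 8}  B3 = {2, 3}  B4 = {3, 7}  B5 = {2, 6}  B6 = {3, 5}  B7 = {1, 8}
Tree: B1–B2, B2–B3, B3–B4, B3–B5, B3–B6, B2–B7

Each bag holds 2 vertices, so the decomposition has width 1, which upper-bounds the treewidth. Any graph with an edge has treewidth ≥ 1, and G has the edge 4–2. Combining the bounds, tw(G) = 1.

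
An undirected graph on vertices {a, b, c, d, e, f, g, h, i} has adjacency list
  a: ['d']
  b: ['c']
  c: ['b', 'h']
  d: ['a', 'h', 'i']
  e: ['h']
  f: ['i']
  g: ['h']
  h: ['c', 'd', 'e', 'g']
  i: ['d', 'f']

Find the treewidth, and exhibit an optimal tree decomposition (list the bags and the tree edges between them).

Treewidth 1.
One such decomposition:
Bags: B1 = {c, h}  B2 = {b, c}  B3 = {d, h}  B4 = {g, h}  B5 = {d, i}  B6 = {a, d}  B7 = {f, i}  B8 = {e, h}
Tree: B1–B2, B1–B3, B1–B4, B3–B5, B5–B6, B5–B7, B1–B8

Every bag has size at most 2, so the width is 2 − 1 = 1 and tw(G) ≤ 1. Any graph with an edge has treewidth ≥ 1, and G has the edge c–h. Hence tw(G) = 1 exactly.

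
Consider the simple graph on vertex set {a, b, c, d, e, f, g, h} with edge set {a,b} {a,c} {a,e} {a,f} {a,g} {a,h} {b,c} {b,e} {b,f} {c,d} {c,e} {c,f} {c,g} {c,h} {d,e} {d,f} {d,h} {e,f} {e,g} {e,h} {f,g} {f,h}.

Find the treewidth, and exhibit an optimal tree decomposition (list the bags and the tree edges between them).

Treewidth 4.
One such decomposition:
Bags: B1 = {a, c, e, f, h}  B2 = {a, c, e, f, g}  B3 = {a, b, c, e, f}  B4 = {c, d, e, f, h}
Tree: B1–B2, B2–B3, B1–B4

The largest bag has 5 vertices, giving width 4; this decomposition certifies tw(G) ≤ 4. On the other hand G contains the 5-clique {c, d, e, f, h}. A clique must lie in a single bag of any decomposition, so no decomposition can have width below 4. Hence tw(G) = 4 exactly.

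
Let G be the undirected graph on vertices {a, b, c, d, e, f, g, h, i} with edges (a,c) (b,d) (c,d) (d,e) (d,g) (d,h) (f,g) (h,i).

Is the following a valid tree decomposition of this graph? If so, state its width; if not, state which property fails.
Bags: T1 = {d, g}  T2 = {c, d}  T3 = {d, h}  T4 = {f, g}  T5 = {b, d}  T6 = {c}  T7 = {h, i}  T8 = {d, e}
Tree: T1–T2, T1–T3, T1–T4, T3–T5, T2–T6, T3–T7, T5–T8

No — vertex a appears in no bag.

A tree decomposition must satisfy three properties: every vertex lies in some bag; for every edge, both endpoints lie together in some bag; and for every vertex, the bags containing it form a connected subtree. Here vertex a appears in no bag, so the decomposition is invalid.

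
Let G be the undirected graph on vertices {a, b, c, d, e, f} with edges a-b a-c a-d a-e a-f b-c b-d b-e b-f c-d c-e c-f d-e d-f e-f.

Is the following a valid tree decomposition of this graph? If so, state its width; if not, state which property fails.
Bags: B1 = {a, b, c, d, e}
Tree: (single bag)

A tree decomposition must satisfy three properties: every vertex lies in some bag; for every edge, both endpoints lie together in some bag; and for every vertex, the bags containing it form a connected subtree. Here vertex f appears in no bag, so the decomposition is invalid.

No — vertex f appears in no bag.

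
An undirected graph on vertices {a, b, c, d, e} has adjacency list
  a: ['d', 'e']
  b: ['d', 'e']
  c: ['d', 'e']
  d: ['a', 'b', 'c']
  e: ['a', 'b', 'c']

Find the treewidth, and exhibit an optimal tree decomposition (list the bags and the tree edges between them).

Treewidth 2.
Bags: B1 = {a, d, e}  B2 = {b, d, e}  B3 = {c, d, e}
Tree: B1–B2, B2–B3

Each bag holds 3 vertices, so the decomposition has width 2, which upper-bounds the treewidth. For the lower bound, G contains the cycle d–a–e–b–d, so G is not a forest; only forests have treewidth ≤ 1, hence tw(G) ≥ 2. Hence tw(G) = 2 exactly.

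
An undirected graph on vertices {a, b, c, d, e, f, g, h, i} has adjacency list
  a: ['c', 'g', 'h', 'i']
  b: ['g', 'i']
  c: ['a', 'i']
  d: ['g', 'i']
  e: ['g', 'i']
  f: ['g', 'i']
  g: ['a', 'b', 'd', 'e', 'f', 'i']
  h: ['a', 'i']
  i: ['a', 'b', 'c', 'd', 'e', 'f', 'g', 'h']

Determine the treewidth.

A width-2 tree decomposition is:
Bags: B1 = {f, g, i}  B2 = {b, g, i}  B3 = {a, g, i}  B4 = {a, h, i}  B5 = {a, c, i}  B6 = {e, g, i}  B7 = {d, g, i}
Tree: B1–B2, B1–B3, B3–B4, B3–B5, B2–B6, B2–B7
Every bag has size at most 3, so the width is 3 − 1 = 2 and tw(G) ≤ 2. For the lower bound, the 3 vertices {d, g, i} are pairwise adjacent, and any tree decomposition puts a clique entirely inside one bag — forcing width ≥ 2. Combining the bounds, tw(G) = 2.

2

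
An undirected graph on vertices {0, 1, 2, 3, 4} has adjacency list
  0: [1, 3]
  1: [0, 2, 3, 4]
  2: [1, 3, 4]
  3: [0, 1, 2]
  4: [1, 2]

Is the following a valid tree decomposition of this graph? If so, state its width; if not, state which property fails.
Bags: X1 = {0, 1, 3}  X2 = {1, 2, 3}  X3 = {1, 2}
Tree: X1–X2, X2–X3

A tree decomposition must satisfy three properties: every vertex lies in some bag; for every edge, both endpoints lie together in some bag; and for every vertex, the bags containing it form a connected subtree. Here vertex 4 appears in no bag, so the decomposition is invalid.

No — vertex 4 appears in no bag.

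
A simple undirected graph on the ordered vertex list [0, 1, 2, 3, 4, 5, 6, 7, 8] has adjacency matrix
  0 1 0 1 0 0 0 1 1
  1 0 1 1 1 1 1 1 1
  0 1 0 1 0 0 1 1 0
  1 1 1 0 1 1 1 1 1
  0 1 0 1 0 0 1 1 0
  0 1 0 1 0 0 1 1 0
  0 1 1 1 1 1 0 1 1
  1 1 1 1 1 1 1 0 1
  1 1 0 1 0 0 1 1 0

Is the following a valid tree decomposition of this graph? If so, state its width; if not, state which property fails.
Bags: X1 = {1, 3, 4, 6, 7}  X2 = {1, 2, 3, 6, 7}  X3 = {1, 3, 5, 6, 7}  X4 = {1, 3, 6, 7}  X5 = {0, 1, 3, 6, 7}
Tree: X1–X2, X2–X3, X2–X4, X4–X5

No — vertex 8 appears in no bag.

A tree decomposition must satisfy three properties: every vertex lies in some bag; for every edge, both endpoints lie together in some bag; and for every vertex, the bags containing it form a connected subtree. Here vertex 8 appears in no bag, so the decomposition is invalid.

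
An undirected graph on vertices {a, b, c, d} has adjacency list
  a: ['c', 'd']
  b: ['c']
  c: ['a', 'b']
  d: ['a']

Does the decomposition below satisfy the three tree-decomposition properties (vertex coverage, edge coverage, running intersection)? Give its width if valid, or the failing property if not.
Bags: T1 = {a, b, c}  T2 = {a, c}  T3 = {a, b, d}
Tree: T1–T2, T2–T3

No — bags containing vertex b are not connected in the tree.

A tree decomposition must satisfy three properties: every vertex lies in some bag; for every edge, both endpoints lie together in some bag; and for every vertex, the bags containing it form a connected subtree. Here bags containing vertex b are not connected in the tree, so the decomposition is invalid.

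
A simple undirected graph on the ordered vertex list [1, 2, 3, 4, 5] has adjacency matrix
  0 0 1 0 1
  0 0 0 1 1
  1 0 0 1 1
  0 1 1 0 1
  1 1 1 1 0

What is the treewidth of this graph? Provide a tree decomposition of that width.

Treewidth 2.
Bags: B1 = {3, 4, 5}  B2 = {1, 3, 5}  B3 = {2, 4, 5}
Tree: B1–B2, B1–B3

The largest bag has 3 vertices, giving width 2; this decomposition certifies tw(G) ≤ 2. For the lower bound, the 3 vertices {2, 4, 5} are pairwise adjacent, and any tree decomposition puts a clique entirely inside one bag — forcing width ≥ 2. Combining the bounds, tw(G) = 2.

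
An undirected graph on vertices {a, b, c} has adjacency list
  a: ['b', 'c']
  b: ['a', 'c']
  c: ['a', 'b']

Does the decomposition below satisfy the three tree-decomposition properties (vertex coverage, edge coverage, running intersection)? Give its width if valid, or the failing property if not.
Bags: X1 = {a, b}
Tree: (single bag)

No — vertex c appears in no bag.

A tree decomposition must satisfy three properties: every vertex lies in some bag; for every edge, both endpoints lie together in some bag; and for every vertex, the bags containing it form a connected subtree. Here vertex c appears in no bag, so the decomposition is invalid.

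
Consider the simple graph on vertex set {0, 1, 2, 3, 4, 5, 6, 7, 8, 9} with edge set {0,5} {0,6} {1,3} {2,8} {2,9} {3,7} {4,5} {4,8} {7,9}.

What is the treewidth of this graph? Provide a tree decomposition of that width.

Each bag holds 2 vertices, so the decomposition has width 1, which upper-bounds the treewidth. G has an edge, so its treewidth is at least 1. Hence tw(G) = 1 exactly.

Treewidth 1.
Bags: B1 = {1, 3}  B2 = {3, 7}  B3 = {7, 9}  B4 = {2, 9}  B5 = {2, 8}  B6 = {4, 8}  B7 = {4, 5}  B8 = {0, 5}  B9 = {0, 6}
Tree: B1–B2, B2–B3, B3–B4, B4–B5, B5–B6, B6–B7, B7–B8, B8–B9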